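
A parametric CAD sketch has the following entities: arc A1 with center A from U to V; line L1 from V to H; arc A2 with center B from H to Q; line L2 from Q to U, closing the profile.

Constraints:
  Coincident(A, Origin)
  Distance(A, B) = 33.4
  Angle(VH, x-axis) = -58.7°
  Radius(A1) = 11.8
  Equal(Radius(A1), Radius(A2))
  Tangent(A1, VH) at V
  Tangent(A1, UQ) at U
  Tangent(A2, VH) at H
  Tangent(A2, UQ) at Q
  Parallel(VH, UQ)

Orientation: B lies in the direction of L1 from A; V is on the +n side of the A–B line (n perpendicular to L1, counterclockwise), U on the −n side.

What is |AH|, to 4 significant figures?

35.42

The slot axis is L1's direction at -58.7°, so u = (cos -58.7°, sin -58.7°) = (0.5195, -0.8545) and n = (−sin -58.7°, cos -58.7°) = (0.8545, 0.5195). A is at the origin and B lies 33.4 along u from A, so B = 33.4·u = (17.35, -28.54). Tangency of A1 to both parallel lines with radius 11.8 puts V and U at A ± 11.8·n: V = (10.08, 6.130), U = (-10.08, -6.130). Equal radii place H and Q the same way about B: H = B + 11.8·n = (27.43, -22.41), Q = B − 11.8·n = (7.269, -34.67). Then |AH| = |H − A| = 35.42.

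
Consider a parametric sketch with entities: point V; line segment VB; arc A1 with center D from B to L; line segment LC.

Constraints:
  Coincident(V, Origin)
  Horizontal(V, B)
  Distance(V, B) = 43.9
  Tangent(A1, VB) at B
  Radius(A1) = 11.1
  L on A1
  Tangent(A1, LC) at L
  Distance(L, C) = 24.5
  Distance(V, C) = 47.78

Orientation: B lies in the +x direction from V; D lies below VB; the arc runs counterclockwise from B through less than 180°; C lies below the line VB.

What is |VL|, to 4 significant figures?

34.54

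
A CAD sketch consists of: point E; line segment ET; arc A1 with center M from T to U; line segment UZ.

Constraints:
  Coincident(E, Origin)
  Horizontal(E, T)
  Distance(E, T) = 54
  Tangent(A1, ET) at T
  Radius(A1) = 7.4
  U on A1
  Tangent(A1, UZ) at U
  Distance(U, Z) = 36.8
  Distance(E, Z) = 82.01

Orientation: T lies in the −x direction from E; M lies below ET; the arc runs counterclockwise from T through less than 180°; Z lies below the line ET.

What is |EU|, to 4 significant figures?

61.36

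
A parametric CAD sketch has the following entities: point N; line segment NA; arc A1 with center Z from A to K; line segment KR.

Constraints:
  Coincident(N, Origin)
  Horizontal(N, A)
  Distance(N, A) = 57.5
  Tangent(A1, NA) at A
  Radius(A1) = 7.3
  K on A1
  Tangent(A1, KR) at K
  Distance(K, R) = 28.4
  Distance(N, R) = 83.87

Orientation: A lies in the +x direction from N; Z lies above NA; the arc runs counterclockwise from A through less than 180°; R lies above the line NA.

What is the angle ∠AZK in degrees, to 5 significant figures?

55.750°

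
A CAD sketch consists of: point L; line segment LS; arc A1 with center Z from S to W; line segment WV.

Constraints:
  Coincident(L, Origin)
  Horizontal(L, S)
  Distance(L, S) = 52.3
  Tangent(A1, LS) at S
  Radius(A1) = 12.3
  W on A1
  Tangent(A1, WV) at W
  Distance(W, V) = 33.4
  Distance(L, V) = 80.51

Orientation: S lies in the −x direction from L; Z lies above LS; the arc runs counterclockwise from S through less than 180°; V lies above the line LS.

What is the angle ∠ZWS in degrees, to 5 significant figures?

22.757°

L is at the origin; L and S share the same y with |LS| = 52.3 and S on the −x side, so S = (-52.300, 0.0000). A1 meets LS tangentially, so ZS is at right angles to LS, so Z = S + (0, 12.3) = (-52.300, 12.300). Since ZW ⟂ WV (tangency), |ZV| = √(12.3² + 33.4²) = 35.593 regardless of where W sits on A1. So V lies on both circle(L, 80.51) and circle(Z, 35.593); the above-LS intersection is V = (-66.929, 44.747). W is the foot of the tangent from V: W = (-43.525, 20.919).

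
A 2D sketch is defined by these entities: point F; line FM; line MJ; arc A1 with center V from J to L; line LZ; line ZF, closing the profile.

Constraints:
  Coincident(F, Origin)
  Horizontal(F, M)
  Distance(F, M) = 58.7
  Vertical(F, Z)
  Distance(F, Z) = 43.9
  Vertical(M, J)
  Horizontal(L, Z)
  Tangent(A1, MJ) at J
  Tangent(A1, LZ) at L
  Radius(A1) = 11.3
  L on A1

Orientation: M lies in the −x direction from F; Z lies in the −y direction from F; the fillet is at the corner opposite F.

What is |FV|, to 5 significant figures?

57.528

F is at the origin; F and M share the same y with |FM| = 58.7 and M on the −x side, so M = (-58.700, 0.0000). F and Z share the same x with |FZ| = 43.9 and Z on the −y side, so Z = (0.0000, -43.900). The virtual corner opposite F is at (-58.700, -43.900). Tangency of A1 to MJ means the radius VJ is perpendicular to MJ and A1 meets LZ tangentially, so VL is at right angles to LZ, with radius 11.3, so the center V sits 11.3 in from both sides at V = (-47.400, -32.600). Then |FV| = |V − F| = 57.528.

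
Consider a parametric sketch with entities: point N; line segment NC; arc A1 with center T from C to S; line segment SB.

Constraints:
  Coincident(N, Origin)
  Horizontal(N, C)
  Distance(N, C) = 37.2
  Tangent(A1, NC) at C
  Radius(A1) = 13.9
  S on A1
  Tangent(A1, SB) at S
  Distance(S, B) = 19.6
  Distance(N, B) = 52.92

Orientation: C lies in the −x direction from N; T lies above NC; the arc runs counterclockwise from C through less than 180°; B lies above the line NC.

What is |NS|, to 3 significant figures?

33.8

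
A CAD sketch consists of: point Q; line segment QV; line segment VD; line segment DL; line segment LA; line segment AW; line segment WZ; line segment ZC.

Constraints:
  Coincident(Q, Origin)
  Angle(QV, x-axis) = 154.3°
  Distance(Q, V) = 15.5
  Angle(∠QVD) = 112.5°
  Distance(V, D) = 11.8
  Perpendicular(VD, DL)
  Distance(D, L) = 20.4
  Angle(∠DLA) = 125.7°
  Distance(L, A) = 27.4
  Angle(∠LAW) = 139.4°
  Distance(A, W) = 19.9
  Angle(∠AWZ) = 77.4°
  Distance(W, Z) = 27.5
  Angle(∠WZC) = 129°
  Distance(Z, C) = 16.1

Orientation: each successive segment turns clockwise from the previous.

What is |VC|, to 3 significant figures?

7.48

Q is at the origin; QV runs at 154.3° with length 15.5, so V = (-14.0, 6.72). ∠QVD = 112.5° gives VD at 86.8° from the x-axis; with |VD| = 11.8, D = (-13.3, 18.5). The perpendicularity gives DL at right angles to VD, so DL runs at -3.20°; with |DL| = 20.4, L = (7.06, 17.4). ∠DLA = 125.7° gives LA at -57.5° from the x-axis; with |LA| = 27.4, A = (21.8, -5.74). ∠LAW = 139.4° gives AW at -98.1° from the x-axis; with |AW| = 19.9, W = (19.0, -25.4). ∠AWZ = 77.4° gives WZ at 159° from the x-axis; with |WZ| = 27.5, Z = (-6.75, -15.7). ∠WZC = 129.0° gives ZC at 108° from the x-axis; with |ZC| = 16.1, C = (-11.8, -0.440). Then |VC| = |C − V| = 7.48.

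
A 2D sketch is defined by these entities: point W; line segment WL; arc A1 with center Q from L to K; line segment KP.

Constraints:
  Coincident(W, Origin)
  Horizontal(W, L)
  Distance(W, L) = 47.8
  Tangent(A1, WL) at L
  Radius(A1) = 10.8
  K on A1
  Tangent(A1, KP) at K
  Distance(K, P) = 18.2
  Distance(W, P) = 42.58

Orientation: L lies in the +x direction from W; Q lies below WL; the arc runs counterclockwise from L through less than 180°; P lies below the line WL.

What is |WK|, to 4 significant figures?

38.21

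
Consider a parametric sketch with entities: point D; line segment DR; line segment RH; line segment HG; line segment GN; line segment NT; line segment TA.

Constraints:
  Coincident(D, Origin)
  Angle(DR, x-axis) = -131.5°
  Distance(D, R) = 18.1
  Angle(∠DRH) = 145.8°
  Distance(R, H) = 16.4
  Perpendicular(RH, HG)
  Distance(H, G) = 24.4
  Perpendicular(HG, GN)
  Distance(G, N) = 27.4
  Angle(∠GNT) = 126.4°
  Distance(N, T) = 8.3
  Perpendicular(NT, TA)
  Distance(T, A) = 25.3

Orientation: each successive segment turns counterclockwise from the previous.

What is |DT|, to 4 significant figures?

7.606

HG ⟂ GN, so GN runs at 82.70°; with |GN| = 27.4, N = (13.61, -5.746). ∠GNT = 126.4° gives NT at 136.3° from the x-axis; with |NT| = 8.3, T = (7.606, -0.01131). Then |DT| = |T − D| = 7.606.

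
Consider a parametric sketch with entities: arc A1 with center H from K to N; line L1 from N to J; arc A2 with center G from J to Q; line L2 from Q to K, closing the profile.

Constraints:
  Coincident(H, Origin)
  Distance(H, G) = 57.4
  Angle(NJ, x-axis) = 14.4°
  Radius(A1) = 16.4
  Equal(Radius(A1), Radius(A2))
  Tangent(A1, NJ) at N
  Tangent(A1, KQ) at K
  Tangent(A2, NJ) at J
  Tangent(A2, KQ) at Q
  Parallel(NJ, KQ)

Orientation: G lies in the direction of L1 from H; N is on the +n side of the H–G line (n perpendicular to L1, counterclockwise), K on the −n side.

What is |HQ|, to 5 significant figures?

59.697

The slot axis is L1's direction at 14.4°, so u = (cos 14.4°, sin 14.4°) = (0.96858, 0.24869) and n = (−sin 14.4°, cos 14.4°) = (-0.24869, 0.96858). H is at the origin and G lies 57.4 along u from H, so G = 57.4·u = (55.597, 14.275). Tangency of A1 to both parallel lines with radius 16.4 puts N and K at H ± 16.4·n: N = (-4.0785, 15.885), K = (4.0785, -15.885). Equal radii place J and Q the same way about G: J = G + 16.4·n = (51.518, 30.160), Q = G − 16.4·n = (59.675, -1.6100). Then |HQ| = |Q − H| = 59.697.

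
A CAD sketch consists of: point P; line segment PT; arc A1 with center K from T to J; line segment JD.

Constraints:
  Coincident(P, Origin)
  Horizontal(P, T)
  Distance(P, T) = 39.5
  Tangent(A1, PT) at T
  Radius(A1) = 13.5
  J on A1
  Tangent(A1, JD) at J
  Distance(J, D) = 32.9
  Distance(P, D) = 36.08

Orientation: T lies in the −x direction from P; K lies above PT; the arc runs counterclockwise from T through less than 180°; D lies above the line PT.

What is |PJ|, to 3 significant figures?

28.7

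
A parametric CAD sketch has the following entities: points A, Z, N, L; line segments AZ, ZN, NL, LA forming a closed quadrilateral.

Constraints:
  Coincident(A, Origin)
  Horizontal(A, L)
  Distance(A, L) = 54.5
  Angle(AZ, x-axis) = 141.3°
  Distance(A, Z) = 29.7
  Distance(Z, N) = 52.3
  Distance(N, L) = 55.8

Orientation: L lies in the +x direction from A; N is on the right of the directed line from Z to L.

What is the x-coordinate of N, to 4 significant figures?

4.896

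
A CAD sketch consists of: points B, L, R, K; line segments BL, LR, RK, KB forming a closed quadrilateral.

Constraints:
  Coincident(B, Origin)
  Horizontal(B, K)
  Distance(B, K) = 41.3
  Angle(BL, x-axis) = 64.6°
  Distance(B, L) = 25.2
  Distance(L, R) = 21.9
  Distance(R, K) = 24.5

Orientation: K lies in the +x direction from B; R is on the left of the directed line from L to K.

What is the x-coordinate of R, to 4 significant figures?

32.71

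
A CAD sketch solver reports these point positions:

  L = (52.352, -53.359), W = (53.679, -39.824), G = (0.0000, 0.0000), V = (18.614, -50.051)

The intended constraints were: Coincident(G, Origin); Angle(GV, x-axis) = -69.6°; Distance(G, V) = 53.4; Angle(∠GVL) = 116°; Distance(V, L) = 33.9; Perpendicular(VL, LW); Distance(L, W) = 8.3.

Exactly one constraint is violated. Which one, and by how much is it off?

Distance(L, W) = 8.3 — off by 5.30.

G = (0.00, 0.00) ✓; GV at -69.60° ✓; |GV| = 53.40 ✓; ∠GVL = 116.0° ✓; |VL| = 33.90 ✓; ∠(VL, LW) = 90.00° ✓; |LW| = 13.60 ✗.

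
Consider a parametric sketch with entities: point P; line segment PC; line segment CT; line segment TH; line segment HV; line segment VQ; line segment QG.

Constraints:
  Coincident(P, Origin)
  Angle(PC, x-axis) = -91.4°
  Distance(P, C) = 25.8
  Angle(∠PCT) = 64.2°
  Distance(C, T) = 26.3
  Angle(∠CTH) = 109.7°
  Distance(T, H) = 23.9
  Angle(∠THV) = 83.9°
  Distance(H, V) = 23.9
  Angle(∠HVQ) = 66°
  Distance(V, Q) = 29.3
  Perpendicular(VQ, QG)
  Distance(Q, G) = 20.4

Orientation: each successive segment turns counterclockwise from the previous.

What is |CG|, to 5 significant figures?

36.603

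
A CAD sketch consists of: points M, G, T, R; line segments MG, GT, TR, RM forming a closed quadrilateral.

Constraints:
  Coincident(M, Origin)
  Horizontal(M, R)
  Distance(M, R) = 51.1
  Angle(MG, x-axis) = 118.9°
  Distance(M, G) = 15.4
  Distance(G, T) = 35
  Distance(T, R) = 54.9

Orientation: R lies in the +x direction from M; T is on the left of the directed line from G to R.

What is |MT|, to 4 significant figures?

43.29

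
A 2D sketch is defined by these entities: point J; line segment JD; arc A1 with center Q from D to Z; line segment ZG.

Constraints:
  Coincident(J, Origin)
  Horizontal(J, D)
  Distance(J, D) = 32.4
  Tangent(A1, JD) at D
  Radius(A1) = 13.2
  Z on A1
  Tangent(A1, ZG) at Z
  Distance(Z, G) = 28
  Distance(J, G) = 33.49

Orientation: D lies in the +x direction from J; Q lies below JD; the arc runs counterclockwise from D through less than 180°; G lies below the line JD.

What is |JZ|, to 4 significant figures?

21.84

J is at the origin; JD is horizontal with |JD| = 32.4 and D on the +x side, so D = (32.40, 0.000). A1 meets JD tangentially, so QD is at right angles to JD, so Q = D + (0, -13.2) = (32.40, -13.20). Since QZ ⟂ ZG (tangency), |QG| = √(13.2² + 28.0²) = 30.96 regardless of where Z sits on A1. So G lies on both circle(J, 33.49) and circle(Q, 30.96); the below-JD intersection is G = (8.179, -32.48). Z is the foot of the tangent from G: Z = (20.56, -7.363).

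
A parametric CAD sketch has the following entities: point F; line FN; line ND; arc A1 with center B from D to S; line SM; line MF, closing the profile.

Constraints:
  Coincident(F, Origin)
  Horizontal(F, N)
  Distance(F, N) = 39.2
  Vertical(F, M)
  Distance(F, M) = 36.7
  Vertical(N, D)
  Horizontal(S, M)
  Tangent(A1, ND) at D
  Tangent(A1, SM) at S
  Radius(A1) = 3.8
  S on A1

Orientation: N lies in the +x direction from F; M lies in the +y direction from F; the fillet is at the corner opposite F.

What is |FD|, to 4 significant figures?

51.18

F is at the origin; F and N share the same y with |FN| = 39.2 and N on the +x side, so N = (39.20, 0.000). FM is vertical with |FM| = 36.7 and M on the +y side, so M = (0.000, 36.70). The virtual corner opposite F is at (39.20, 36.70). Since A1 is tangent to ND there, BD ⟂ ND and since A1 is tangent to SM there, BS ⟂ SM, with radius 3.8, so the center B sits 3.8 in from both sides at B = (35.40, 32.90). That places the tangent points at D = (39.20, 32.90) on ND and S = (35.40, 36.70) on SM. Then |FD| = |D − F| = 51.18.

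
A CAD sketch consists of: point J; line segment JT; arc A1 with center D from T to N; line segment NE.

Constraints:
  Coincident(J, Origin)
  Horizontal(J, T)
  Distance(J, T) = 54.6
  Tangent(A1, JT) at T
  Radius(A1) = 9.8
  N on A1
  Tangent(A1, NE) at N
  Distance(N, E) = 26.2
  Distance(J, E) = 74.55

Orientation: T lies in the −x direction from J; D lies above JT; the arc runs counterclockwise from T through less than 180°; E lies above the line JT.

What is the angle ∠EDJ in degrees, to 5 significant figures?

123.17°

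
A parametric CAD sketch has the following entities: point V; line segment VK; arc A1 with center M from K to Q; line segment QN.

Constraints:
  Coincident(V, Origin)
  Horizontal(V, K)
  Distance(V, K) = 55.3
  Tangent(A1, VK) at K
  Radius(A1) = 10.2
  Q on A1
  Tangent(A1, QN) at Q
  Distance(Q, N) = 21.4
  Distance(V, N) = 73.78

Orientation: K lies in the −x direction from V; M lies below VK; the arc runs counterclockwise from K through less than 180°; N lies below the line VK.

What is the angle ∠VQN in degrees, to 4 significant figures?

102.4°

Checks: |MQ| = 10.20 ✓; ∠(MQ, QN) = 90.00° ✓; |QN| = 21.40 ✓; |VN| = 73.78 ✓.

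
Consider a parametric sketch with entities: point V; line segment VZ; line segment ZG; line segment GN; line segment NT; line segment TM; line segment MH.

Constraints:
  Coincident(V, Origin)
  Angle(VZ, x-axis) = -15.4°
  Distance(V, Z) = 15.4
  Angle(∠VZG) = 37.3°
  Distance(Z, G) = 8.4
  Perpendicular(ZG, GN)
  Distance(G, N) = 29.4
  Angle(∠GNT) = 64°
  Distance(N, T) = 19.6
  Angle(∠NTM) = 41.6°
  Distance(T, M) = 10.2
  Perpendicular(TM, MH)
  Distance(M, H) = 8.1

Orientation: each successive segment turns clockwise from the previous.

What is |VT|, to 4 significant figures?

24.34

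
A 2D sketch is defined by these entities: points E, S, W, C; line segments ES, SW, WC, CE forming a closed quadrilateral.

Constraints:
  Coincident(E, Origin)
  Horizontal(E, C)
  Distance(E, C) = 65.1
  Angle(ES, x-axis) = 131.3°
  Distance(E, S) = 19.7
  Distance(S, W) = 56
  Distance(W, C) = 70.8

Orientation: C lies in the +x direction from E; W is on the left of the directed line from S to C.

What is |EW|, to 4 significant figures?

61.91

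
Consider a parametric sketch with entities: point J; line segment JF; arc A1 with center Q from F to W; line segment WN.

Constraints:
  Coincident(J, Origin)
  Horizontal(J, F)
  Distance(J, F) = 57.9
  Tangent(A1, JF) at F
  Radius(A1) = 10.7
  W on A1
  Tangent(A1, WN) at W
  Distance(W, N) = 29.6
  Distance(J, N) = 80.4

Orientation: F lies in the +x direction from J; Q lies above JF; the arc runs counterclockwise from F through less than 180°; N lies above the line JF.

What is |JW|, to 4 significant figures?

69.35

Checks: |QW| = 10.70 ✓; ∠(QW, WN) = 90.00° ✓; |WN| = 29.60 ✓; |JN| = 80.40 ✓.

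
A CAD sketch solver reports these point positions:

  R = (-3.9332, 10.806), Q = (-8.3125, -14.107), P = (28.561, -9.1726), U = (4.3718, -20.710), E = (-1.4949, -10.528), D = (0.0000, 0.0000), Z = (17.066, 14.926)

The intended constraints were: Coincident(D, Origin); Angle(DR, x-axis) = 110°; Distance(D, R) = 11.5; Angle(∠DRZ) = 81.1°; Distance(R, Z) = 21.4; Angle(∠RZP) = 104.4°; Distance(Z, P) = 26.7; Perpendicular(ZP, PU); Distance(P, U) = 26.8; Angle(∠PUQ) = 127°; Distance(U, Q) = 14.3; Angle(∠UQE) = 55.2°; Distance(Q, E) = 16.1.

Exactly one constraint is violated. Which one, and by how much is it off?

Distance(Q, E) = 16.1 — off by 8.40.

D = (0.00, 0.00) ✓; DR at 110.0° ✓; |DR| = 11.50 ✓; ∠DRZ = 81.10° ✓; |RZ| = 21.40 ✓; ∠RZP = 104.4° ✓; |ZP| = 26.70 ✓; ∠(ZP, PU) = 90.00° ✓; |PU| = 26.80 ✓; ∠PUQ = 127.0° ✓; |UQ| = 14.30 ✓; ∠UQE = 55.20° ✓; |QE| = 7.700 ✗.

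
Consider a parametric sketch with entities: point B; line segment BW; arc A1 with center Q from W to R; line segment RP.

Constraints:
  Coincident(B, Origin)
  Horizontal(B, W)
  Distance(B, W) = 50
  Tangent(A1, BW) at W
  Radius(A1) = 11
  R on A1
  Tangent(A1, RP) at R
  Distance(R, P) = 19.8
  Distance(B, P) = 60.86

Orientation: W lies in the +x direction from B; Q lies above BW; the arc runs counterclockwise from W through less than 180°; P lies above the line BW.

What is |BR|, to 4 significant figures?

61.89

Checks: |QW| = 11.00 ✓; |QR| = 11.00 ✓; ∠(QR, RP) = 90.00° ✓; |RP| = 19.80 ✓; |BP| = 60.86 ✓.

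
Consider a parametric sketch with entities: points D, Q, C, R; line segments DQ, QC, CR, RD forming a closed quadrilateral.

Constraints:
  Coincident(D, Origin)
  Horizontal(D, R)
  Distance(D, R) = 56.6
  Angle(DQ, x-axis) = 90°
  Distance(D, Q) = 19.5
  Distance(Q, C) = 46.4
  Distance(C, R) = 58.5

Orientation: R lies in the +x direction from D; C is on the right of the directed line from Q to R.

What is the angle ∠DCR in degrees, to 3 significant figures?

72.5°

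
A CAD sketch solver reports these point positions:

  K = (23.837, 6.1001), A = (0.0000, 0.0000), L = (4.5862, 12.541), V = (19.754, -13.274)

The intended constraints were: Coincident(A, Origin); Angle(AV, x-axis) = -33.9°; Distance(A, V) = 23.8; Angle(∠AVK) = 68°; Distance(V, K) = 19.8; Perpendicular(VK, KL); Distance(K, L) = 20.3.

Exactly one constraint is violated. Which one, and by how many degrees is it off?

Perpendicular(VK, KL) — off by 6.60°.

A = (0.00, 0.00) ✓; AV at -33.90° ✓; |AV| = 23.80 ✓; ∠AVK = 68.00° ✓; |VK| = 19.80 ✓; ∠(VK, KL) = 83.40° ✗; |KL| = 20.30 ✓.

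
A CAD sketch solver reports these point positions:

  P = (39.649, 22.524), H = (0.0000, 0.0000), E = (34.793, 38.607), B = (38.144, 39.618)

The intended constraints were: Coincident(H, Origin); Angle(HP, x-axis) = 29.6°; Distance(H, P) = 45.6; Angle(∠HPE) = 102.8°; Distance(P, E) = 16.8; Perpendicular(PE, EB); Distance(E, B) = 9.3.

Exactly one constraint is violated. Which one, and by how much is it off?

Distance(E, B) = 9.3 — off by 5.80.

H = (0.00, 0.00) ✓; HP at 29.60° ✓; |HP| = 45.60 ✓; ∠HPE = 102.8° ✓; |PE| = 16.80 ✓; ∠(PE, EB) = 90.01° ✓; |EB| = 3.500 ✗.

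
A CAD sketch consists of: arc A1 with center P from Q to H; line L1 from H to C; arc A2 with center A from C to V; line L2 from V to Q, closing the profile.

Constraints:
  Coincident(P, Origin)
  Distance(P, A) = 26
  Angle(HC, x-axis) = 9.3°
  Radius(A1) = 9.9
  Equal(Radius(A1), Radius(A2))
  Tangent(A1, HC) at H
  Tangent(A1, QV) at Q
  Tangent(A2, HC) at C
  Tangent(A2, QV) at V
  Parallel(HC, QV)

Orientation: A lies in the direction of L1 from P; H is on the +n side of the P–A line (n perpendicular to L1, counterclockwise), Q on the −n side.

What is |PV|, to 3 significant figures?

27.8

The slot axis is L1's direction at 9.3°, so u = (cos 9.3°, sin 9.3°) = (0.987, 0.162) and n = (−sin 9.3°, cos 9.3°) = (-0.162, 0.987). P is at the origin and A lies 26.0 along u from P, so A = 26.0·u = (25.7, 4.20). Tangency of A1 to both parallel lines with radius 9.9 puts H and Q at P ± 9.9·n: H = (-1.60, 9.77), Q = (1.60, -9.77). Equal radii place C and V the same way about A: C = A + 9.9·n = (24.1, 14.0), V = A − 9.9·n = (27.3, -5.57). Then |PV| = |V − P| = 27.8.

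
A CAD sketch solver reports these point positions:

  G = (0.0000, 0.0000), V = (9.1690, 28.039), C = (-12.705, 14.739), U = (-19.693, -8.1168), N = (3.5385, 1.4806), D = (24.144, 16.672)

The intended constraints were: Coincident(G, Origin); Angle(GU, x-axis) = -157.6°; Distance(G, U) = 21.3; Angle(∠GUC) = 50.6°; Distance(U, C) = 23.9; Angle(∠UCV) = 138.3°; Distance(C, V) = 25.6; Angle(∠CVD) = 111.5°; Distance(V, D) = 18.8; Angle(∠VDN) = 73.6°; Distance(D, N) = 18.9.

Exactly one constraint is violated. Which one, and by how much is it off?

Distance(D, N) = 18.9 — off by 6.70.

G = (0.00, 0.00) ✓; GU at -157.6° ✓; |GU| = 21.30 ✓; ∠GUC = 50.60° ✓; |UC| = 23.90 ✓; ∠UCV = 138.3° ✓; |CV| = 25.60 ✓; ∠CVD = 111.5° ✓; |VD| = 18.80 ✓; ∠VDN = 73.60° ✓; |DN| = 25.60 ✗.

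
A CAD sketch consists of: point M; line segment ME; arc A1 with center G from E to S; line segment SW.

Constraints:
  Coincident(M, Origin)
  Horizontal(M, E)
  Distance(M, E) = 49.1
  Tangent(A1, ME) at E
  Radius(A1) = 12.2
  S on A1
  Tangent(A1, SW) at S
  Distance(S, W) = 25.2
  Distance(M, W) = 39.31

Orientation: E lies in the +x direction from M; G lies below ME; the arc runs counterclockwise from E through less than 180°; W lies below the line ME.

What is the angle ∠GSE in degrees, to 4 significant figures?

58.76°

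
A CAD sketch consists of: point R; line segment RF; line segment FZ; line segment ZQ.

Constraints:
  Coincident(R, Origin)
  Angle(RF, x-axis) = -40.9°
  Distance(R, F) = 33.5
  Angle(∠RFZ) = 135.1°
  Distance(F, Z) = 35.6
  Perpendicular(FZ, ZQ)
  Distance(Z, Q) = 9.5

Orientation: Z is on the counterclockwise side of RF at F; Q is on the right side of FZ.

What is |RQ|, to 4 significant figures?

67.96

∠RFZ = 135.1°, so FZ runs at -40.9° + (180° − 135.1°) = 4.000° from the x-axis; with |FZ| = 35.6, Z = F + 35.6·(cos 4.000°, sin 4.000°) = (60.83, -19.45). FZ is perpendicular to ZQ; with |ZQ| = 9.5 on the right of FZ, Q = Z + 9.5·(0.06976, -0.9976) = (61.50, -28.93). Then |RQ| = |Q − R| = 67.96.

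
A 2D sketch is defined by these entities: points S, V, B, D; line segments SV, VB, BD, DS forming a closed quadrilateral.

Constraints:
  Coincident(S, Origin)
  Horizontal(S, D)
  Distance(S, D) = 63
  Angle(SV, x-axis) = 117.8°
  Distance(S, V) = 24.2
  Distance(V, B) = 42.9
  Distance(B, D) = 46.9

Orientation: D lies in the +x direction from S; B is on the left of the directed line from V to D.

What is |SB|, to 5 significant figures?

44.757

Checks: |VB| = 42.90 ✓; |BD| = 46.90 ✓.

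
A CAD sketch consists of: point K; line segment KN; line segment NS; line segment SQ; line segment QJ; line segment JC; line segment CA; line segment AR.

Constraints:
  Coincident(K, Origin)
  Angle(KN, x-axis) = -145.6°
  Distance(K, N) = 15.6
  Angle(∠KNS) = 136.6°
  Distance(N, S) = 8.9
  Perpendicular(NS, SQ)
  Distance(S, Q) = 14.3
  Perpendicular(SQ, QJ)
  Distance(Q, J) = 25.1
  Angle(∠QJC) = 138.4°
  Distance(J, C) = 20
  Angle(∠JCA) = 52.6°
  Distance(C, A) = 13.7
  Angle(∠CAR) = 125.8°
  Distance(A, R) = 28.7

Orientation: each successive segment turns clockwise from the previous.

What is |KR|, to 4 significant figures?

16.29

K is at the origin; KN runs at -145.6° with length 15.6, so N = (-12.87, -8.813). ∠KNS = 136.6° gives NS at 171.0° from the x-axis; with |NS| = 8.9, S = (-21.66, -7.421). The perpendicularity gives SQ at right angles to NS, so SQ runs at 81.00°; with |SQ| = 14.3, Q = (-19.43, 6.703). SQ is perpendicular to QJ, so QJ runs at -9.000°; with |QJ| = 25.1, J = (5.366, 2.776). ∠QJC = 138.4° gives JC at -50.60° from the x-axis; with |JC| = 20.0, C = (18.06, -12.68). ∠JCA = 52.6° gives CA at -178.0° from the x-axis; with |CA| = 13.7, A = (4.369, -13.16). ∠CAR = 125.8° gives AR at 127.8° from the x-axis; with |AR| = 28.7, R = (-13.22, 9.521). Then |KR| = |R − K| = 16.29.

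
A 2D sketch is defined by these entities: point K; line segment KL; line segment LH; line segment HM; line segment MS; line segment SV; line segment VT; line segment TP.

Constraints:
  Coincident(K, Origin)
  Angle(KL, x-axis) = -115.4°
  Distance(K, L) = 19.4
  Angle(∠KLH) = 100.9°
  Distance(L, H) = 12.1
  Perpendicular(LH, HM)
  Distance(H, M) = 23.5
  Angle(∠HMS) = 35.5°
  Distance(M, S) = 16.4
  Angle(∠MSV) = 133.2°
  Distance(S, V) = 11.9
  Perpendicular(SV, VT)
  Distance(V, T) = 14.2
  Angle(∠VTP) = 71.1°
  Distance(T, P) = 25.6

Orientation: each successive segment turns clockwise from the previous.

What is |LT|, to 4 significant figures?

18.88

∠MSV = 133.2° gives SV at -115.8° from the x-axis; with |SV| = 11.9, V = (-13.45, -17.77). SV ⟂ VT, so VT runs at 154.2°; with |VT| = 14.2, T = (-26.24, -11.59). Then |LT| = |T − L| = 18.88.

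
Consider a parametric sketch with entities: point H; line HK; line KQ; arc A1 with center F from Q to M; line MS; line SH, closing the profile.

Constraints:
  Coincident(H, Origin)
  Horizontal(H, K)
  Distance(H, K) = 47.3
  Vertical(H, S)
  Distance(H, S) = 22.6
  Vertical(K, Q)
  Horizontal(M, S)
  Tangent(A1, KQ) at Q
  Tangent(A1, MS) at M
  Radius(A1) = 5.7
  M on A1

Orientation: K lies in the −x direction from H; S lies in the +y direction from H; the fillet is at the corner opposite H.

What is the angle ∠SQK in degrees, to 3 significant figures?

96.9°

H is at the origin; H and K share the same y with |HK| = 47.3 and K on the −x side, so K = (-47.3, 0.00). H and S share the same x with |HS| = 22.6 and S on the +y side, so S = (0.00, 22.6). The virtual corner opposite H is at (-47.3, 22.6). The tangent condition forces FQ to be normal to KQ and the tangent condition forces FM to be normal to MS, with radius 5.7, so the center F sits 5.7 in from both sides at F = (-41.6, 16.9). That places the tangent points at Q = (-47.3, 16.9) on KQ and M = (-41.6, 22.6) on MS. Then cos ∠SQK = QS·QK / (|QS||QK|), giving 96.9°.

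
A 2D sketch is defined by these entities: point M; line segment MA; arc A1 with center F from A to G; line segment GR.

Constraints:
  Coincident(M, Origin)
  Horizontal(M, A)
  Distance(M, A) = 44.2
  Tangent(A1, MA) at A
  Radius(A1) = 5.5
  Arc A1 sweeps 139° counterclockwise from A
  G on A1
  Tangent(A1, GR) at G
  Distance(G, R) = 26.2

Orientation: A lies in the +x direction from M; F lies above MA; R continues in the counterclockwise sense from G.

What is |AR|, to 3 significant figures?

31.3

On A1, A sits at bearing -90° from F; a 139° counterclockwise sweep puts G at bearing 49°, so G = F + 5.5·(cos 49°, sin 49°) = (47.8, 9.65). A1 meets GR tangentially, so FG is at right angles to GR, so GR runs along (−sin 49°, cos 49°); with |GR| = 26.2, R = (28.0, 26.8). Then |AR| = |R − A| = 31.3.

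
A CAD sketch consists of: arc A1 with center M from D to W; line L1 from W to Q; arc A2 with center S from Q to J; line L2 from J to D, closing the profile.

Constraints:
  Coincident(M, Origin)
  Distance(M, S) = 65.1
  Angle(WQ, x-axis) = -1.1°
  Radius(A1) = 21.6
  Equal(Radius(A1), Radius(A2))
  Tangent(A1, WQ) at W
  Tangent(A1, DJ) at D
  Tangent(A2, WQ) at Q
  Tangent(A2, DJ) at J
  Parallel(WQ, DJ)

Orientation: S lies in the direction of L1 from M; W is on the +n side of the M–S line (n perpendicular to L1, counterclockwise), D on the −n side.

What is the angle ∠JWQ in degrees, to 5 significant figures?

33.568°

The slot axis is L1's direction at -1.1°, so u = (cos -1.1°, sin -1.1°) = (0.99982, -0.019197) and n = (−sin -1.1°, cos -1.1°) = (0.019197, 0.99982). M is at the origin and S lies 65.1 along u from M, so S = 65.1·u = (65.088, -1.2498). Tangency of A1 to both parallel lines with radius 21.6 puts W and D at M ± 21.6·n: W = (0.41466, 21.596), D = (-0.41466, -21.596). Equal radii place Q and J the same way about S: Q = S + 21.6·n = (65.503, 20.346), J = S − 21.6·n = (64.673, -22.846). Then cos ∠JWQ = WJ·WQ / (|WJ||WQ|), giving 33.568°.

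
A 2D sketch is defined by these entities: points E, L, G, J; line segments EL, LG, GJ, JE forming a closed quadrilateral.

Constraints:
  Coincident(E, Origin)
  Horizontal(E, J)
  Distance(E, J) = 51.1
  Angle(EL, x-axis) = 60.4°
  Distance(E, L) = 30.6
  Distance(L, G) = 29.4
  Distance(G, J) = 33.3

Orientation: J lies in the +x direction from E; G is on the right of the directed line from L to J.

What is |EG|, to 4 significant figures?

18.10

Checks: |LG| = 29.40 ✓; |GJ| = 33.30 ✓.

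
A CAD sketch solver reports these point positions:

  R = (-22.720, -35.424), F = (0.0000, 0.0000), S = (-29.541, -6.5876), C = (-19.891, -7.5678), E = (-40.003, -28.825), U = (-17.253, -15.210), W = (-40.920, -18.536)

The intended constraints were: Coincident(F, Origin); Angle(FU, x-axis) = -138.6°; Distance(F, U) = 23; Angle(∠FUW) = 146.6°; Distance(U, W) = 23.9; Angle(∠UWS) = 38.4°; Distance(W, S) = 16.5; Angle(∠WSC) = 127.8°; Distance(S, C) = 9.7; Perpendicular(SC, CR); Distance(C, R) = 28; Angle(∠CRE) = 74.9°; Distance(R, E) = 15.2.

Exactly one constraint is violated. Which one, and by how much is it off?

Distance(R, E) = 15.2 — off by 3.30.

F = (0.00, 0.00) ✓; FU at -138.6° ✓; |FU| = 23.00 ✓; ∠FUW = 146.6° ✓; |UW| = 23.90 ✓; ∠UWS = 38.40° ✓; |WS| = 16.50 ✓; ∠WSC = 127.8° ✓; |SC| = 9.700 ✓; ∠(SC, CR) = 90.00° ✓; |CR| = 28.00 ✓; ∠CRE = 74.90° ✓; |RE| = 18.50 ✗.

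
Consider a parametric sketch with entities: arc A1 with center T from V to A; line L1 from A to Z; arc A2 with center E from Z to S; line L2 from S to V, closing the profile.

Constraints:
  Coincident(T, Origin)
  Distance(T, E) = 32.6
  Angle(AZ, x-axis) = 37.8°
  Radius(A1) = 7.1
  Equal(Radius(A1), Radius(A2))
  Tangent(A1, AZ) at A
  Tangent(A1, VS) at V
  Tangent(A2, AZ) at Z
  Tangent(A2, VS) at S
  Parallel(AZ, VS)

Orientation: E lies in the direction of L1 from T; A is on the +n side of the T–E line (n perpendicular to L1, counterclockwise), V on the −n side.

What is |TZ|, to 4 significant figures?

33.36

The slot axis is L1's direction at 37.8°, so u = (cos 37.8°, sin 37.8°) = (0.7902, 0.6129) and n = (−sin 37.8°, cos 37.8°) = (-0.6129, 0.7902). T is at the origin and E lies 32.6 along u from T, so E = 32.6·u = (25.76, 19.98). Tangency of A1 to both parallel lines with radius 7.1 puts A and V at T ± 7.1·n: A = (-4.352, 5.610), V = (4.352, -5.610). Equal radii place Z and S the same way about E: Z = E + 7.1·n = (21.41, 25.59), S = E − 7.1·n = (30.11, 14.37). Then |TZ| = |Z − T| = 33.36.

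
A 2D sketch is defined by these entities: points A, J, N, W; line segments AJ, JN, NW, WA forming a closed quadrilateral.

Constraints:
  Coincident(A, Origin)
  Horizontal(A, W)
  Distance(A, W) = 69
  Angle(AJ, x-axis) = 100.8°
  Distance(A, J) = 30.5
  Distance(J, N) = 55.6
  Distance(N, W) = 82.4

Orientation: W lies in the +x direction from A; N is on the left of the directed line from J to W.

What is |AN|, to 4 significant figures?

78.53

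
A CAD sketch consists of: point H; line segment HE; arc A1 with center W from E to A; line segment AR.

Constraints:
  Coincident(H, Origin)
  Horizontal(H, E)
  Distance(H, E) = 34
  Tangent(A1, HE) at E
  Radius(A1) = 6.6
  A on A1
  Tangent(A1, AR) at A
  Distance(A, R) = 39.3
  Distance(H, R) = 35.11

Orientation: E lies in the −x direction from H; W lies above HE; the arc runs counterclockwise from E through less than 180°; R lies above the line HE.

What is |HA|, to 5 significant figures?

28.774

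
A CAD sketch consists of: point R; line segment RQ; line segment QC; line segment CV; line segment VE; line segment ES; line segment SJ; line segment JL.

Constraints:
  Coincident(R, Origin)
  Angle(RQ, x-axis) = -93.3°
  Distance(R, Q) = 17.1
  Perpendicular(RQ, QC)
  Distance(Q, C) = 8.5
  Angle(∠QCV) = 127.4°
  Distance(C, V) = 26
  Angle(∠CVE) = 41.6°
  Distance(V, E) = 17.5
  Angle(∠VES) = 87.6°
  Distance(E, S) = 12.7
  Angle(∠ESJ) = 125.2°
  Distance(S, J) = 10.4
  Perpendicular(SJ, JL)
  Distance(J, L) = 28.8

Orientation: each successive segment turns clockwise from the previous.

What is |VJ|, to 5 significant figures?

20.085

R is at the origin; RQ runs at -93.3° with length 17.1, so Q = (-0.98434, -17.072). The perpendicularity gives QC at right angles to RQ, so QC runs at 176.70°; with |QC| = 8.5, C = (-9.4703, -16.582). ∠QCV = 127.4° gives CV at 124.10° from the x-axis; with |CV| = 26.0, V = (-24.047, 4.9472). ∠CVE = 41.6° gives VE at -14.300° from the x-axis; with |VE| = 17.5, E = (-7.0891, 0.62474). ∠VES = 87.6° gives ES at -106.70° from the x-axis; with |ES| = 12.7, S = (-10.739, -11.540). ∠ESJ = 125.2° gives SJ at -161.50° from the x-axis; with |SJ| = 10.4, J = (-20.601, -14.840). Then |VJ| = |J − V| = 20.085.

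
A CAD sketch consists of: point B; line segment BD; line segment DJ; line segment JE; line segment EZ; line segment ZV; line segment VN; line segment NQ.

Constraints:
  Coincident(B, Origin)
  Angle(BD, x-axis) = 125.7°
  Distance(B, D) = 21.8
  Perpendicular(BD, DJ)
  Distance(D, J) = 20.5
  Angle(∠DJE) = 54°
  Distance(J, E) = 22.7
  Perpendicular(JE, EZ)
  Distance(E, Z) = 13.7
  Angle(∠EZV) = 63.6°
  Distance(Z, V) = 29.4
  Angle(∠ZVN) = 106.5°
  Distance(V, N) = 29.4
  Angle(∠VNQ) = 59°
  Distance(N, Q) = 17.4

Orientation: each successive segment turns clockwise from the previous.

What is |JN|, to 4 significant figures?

28.37

B is at the origin; BD runs at 125.7° with length 21.8, so D = (-12.72, 17.70). The perpendicularity gives DJ at right angles to BD, so DJ runs at 35.70°; with |DJ| = 20.5, J = (3.927, 29.67). ∠DJE = 54.0° gives JE at -90.30° from the x-axis; with |JE| = 22.7, E = (3.808, 6.966). JE is perpendicular to EZ, so EZ runs at 179.7°; with |EZ| = 13.7, Z = (-9.892, 7.038). ∠EZV = 63.6° gives ZV at 63.30° from the x-axis; with |ZV| = 29.4, V = (3.318, 33.30). ∠ZVN = 106.5° gives VN at -10.20° from the x-axis; with |VN| = 29.4, N = (32.25, 28.10). Then |JN| = |N − J| = 28.37.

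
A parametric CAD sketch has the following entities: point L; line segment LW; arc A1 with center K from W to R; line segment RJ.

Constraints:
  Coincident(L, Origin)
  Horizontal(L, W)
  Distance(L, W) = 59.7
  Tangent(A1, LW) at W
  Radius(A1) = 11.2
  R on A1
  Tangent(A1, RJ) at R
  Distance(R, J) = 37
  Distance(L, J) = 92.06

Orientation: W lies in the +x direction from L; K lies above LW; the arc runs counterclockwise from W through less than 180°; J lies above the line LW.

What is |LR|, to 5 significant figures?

70.853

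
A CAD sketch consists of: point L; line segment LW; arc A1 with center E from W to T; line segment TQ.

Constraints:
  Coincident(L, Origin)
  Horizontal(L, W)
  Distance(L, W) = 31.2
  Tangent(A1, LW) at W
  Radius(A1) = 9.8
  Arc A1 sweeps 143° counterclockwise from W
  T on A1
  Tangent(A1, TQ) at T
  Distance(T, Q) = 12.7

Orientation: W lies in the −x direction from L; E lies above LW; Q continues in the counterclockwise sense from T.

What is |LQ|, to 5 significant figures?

43.530

L is at the origin; LW is horizontal with |LW| = 31.2 and W on the −x side, so W = (-31.200, 0.0000). Since A1 is tangent to LW there, EW ⟂ LW, so E = W + (0, 9.8) = (-31.200, 9.8000). On A1, W sits at bearing -90° from E; a 143° counterclockwise sweep puts T at bearing 53°, so T = E + 9.8·(cos 53°, sin 53°) = (-25.302, 17.627). Since A1 is tangent to TQ there, ET ⟂ TQ, so TQ runs along (−sin 53°, cos 53°); with |TQ| = 12.7, Q = (-35.445, 25.270). Then |LQ| = |Q − L| = 43.530.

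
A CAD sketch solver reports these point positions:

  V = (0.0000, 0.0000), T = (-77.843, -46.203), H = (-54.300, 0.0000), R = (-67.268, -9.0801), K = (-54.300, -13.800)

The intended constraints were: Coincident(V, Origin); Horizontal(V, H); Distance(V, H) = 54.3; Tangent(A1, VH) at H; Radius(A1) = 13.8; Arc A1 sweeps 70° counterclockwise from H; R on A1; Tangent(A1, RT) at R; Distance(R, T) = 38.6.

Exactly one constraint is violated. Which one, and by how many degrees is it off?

Tangent(A1, RT) at R — off by 4.10°.

V = (0.00, 0.00) ✓; V.y = 0.00, H.y = 0.00 ✓; |VH| = 54.30 ✓; ∠(KH, HV) = 90.00° ✓; |KH| = 13.80 ✓; bearing(K→R) − bearing(K→H) = 70.00° ✓; |KR| = 13.80 ✓; ∠(KR, RT) = 85.90° ✗; |RT| = 38.60 ✓.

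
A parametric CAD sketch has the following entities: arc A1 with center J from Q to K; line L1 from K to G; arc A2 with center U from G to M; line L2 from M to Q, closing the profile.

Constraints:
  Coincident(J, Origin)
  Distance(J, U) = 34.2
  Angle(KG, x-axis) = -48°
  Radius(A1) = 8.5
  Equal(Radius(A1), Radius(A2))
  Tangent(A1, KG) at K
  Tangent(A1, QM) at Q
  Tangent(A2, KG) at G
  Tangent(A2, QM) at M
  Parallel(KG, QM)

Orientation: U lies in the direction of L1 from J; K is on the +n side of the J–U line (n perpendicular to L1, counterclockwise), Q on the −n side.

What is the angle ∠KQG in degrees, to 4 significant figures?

63.57°

Tangency of A1 to both parallel lines with radius 8.5 puts K and Q at J ± 8.5·n: K = (6.317, 5.688), Q = (-6.317, -5.688). Equal radii place G and M the same way about U: G = U + 8.5·n = (29.20, -19.73), M = U − 8.5·n = (16.57, -31.10). Then cos ∠KQG = QK·QG / (|QK||QG|), giving 63.57°.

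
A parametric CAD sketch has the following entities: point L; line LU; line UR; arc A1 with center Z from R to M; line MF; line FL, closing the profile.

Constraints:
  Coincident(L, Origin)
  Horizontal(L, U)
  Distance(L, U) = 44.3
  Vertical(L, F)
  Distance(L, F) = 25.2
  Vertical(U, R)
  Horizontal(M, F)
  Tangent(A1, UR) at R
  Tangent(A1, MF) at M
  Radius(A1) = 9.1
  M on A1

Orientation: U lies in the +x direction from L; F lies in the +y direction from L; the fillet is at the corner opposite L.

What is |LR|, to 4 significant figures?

47.13

The virtual corner opposite L is at (44.30, 25.20). Since A1 is tangent to UR there, ZR ⟂ UR and since A1 is tangent to MF there, ZM ⟂ MF, with radius 9.1, so the center Z sits 9.1 in from both sides at Z = (35.20, 16.10). That places the tangent points at R = (44.30, 16.10) on UR and M = (35.20, 25.20) on MF. Then |LR| = |R − L| = 47.13.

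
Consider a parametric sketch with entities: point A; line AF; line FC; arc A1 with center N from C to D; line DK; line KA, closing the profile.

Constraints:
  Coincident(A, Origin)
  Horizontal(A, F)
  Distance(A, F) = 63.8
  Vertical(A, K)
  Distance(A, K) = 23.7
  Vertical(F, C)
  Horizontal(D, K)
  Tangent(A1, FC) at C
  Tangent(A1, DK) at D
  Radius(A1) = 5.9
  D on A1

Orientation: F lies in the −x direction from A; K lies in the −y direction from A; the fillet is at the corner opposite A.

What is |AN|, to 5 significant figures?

60.574

A and K share the same x with |AK| = 23.7 and K on the −y side, so K = (0.0000, -23.700). The virtual corner opposite A is at (-63.800, -23.700). A1 meets FC tangentially, so NC is at right angles to FC and the tangent condition forces ND to be normal to DK, with radius 5.9, so the center N sits 5.9 in from both sides at N = (-57.900, -17.800). Then |AN| = |N − A| = 60.574.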